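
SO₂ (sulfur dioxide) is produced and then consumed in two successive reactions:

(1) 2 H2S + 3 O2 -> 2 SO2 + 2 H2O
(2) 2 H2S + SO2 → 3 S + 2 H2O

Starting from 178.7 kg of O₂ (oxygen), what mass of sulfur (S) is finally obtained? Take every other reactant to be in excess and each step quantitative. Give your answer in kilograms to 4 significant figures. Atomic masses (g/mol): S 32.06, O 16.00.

M(O2) = 2(16.00) = 32.00 g/mol.
M(S) = 32.06 g/mol.
178.7 kg = 178700 g.
n(O2) = 178700 / 32.00 = 5584.4 mol.
Step 1 gives a 3:2 ratio of O2 to SO2, so n(SO2) = 3722.9 mol.
In step 2 the SO2:S ratio is 1:3, so n(S) = 11169 mol.
Mass of S = 11169 × 32.06 = 358070 g = 358.1 kg.

358.1 kg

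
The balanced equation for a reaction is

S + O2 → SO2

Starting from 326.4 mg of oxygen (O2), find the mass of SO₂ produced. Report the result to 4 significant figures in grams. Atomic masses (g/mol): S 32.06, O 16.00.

M(O2) = 2(16.00) = 32.00 g/mol.
M(SO2) = 32.06 + 2(16.00) = 64.06 g/mol.
Convert: 326.4 mg = 0.32640 g.
n(O2) = 0.32640 g / 32.00 g/mol = 0.010200 mol.
From the equation the O2:SO2 mole ratio is 1:1, so n(SO2) = 0.010200 × 1/1 = 0.010200 mol.
Mass of SO2 = 0.010200 mol × 64.06 g/mol = 0.65341 g.

0.6534 g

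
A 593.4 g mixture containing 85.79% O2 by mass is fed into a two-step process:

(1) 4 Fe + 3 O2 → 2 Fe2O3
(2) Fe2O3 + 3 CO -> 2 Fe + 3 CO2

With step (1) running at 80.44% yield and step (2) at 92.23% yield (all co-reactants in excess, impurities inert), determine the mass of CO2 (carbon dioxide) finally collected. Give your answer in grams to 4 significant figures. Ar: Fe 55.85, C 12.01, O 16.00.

1039 g

Pure O2 = 593.4 × 0.8579 = 509.08 g.
M(O2) = 2(16.00) = 32.00 g/mol.
M(CO2) = 12.01 + 2(16.00) = 44.01 g/mol.
n(O2) = 509.08 / 32.00 = 15.909 mol.
Step 1 (O2:Fe2O3 = 3:2): theoretical n(Fe2O3) = 10.606 mol; at 80.44% yield, n(Fe2O3) = 8.5313 mol.
Step 2 (Fe2O3:CO2 = 1:3): theoretical n(CO2) = 25.594 mol, so theoretical mass = 25.594 × 44.01 = 1126.4 g.
At 92.23% yield, actual mass of CO2 = 1126.4 × 0.9223 = 1038.9 g.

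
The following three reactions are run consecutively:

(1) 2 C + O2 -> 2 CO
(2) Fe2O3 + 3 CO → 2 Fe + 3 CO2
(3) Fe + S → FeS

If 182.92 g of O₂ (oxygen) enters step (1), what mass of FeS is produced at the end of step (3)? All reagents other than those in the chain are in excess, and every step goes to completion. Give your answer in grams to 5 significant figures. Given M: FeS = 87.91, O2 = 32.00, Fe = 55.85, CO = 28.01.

n(O2) = 182.92 / 32.00 = 5.71625 mol.
Reaction (1): O2→CO ratio 1:2 ⇒ n(CO) = 11.4325 mol.
Reaction (2): CO→Fe ratio 3:2 ⇒ n(Fe) = 7.62167 mol.
Reaction (3): Fe→FeS ratio 1:1 ⇒ n(FeS) = 7.62167 mol.
Mass of FeS = 7.62167 × 87.91 = 670.021 g.

670.02 g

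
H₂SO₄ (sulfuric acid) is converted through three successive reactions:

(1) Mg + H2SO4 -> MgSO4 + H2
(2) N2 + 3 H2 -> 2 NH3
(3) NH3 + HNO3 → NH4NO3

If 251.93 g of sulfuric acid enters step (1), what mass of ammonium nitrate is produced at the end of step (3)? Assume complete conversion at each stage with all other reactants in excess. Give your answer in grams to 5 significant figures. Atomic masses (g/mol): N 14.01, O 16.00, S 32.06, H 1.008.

137.09 g

M(H2SO4) = 2(1.008) + 32.06 + 4(16.00) = 98.076 g/mol.
M(NH4NO3) = 2(14.01) + 4(1.008) + 3(16.00) = 80.052 g/mol.
n(H2SO4) = 251.93 / 98.076 = 2.56872 mol.
Reaction (1): H2SO4→H2 ratio 1:1 ⇒ n(H2) = 2.56872 mol.
Reaction (2): H2→NH3 ratio 3:2 ⇒ n(NH3) = 1.71248 mol.
Reaction (3): NH3→NH4NO3 ratio 1:1 ⇒ n(NH4NO3) = 1.71248 mol.
Mass of NH4NO3 = 1.71248 × 80.052 = 137.088 g.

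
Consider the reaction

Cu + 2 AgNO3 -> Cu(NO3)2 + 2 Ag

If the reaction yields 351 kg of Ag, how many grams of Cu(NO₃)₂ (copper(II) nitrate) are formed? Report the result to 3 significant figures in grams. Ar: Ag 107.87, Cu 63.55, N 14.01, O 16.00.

305000 g

M(Ag) = 107.87 g/mol.
M(Cu(NO3)2) = 63.55 + 2(14.01) + 6(16.00) = 187.57 g/mol.
Convert: 351 kg = 351000 g.
n(Ag) = 351000 g / 107.87 g/mol = 3254 mol.
From the equation the Ag:Cu(NO3)2 mole ratio is 2:1, so n(Cu(NO3)2) = 3254 × 1/2 = 1627 mol.
Mass of Cu(NO3)2 = 1627 mol × 187.57 g/mol = 305200 g.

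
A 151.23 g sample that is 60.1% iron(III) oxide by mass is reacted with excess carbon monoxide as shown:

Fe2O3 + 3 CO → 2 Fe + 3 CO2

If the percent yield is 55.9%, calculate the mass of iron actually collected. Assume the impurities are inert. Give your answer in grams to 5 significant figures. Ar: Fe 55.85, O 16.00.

Pure Fe2O3 available = 151.23 g × 0.601 = 90.8892 g.
M(Fe2O3) = 2(55.85) + 3(16.00) = 159.70 g/mol.
M(Fe) = 55.85 g/mol.
n(Fe2O3) = 90.8892 g / 159.70 g/mol = 0.569125 mol.
From the equation the Fe2O3:Fe mole ratio is 1:2, so n(Fe) = 0.569125 × 2/1 = 1.13825 mol.
Mass of Fe = 1.13825 mol × 55.85 g/mol = 63.5712 g.
Actual mass collected = 63.5712 g × 0.559 = 35.5363 g.

35.536 g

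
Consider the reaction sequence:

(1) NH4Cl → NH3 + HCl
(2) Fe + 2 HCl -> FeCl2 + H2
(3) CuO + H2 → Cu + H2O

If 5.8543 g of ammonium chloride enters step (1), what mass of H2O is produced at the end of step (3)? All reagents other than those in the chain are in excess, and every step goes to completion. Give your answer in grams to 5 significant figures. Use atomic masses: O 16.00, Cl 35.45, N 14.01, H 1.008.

0.98586 g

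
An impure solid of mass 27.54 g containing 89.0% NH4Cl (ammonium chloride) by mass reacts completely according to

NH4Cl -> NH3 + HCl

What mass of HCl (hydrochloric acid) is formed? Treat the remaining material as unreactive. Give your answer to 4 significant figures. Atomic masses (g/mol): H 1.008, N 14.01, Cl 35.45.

16.71 g

Mass of pure NH4Cl = 27.54 g × 0.890 = 24.511 g.
M(NH4Cl) = 14.01 + 4(1.008) + 35.45 = 53.492 g/mol.
M(HCl) = 1.008 + 35.45 = 36.458 g/mol.
n(NH4Cl) = 24.511 g / 53.492 g/mol = 0.45821 mol.
From the equation the NH4Cl:HCl mole ratio is 1:1, so n(HCl) = 0.45821 × 1/1 = 0.45821 mol.
Mass of HCl = 0.45821 mol × 36.458 g/mol = 16.705 g.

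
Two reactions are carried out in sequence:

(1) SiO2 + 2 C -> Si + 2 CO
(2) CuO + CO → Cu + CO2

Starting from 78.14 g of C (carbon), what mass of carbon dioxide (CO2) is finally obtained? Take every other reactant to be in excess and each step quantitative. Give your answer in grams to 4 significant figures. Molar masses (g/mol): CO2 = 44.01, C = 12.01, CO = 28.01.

n(C) = 78.140 / 12.01 = 6.5062 mol.
Step 1 gives a 2:2 ratio of C to CO, so n(CO) = 6.5062 mol.
In step 2 the CO:CO2 ratio is 1:1, so n(CO2) = 6.5062 mol.
Mass of CO2 = 6.5062 × 44.01 = 286.34 g.

286.3 g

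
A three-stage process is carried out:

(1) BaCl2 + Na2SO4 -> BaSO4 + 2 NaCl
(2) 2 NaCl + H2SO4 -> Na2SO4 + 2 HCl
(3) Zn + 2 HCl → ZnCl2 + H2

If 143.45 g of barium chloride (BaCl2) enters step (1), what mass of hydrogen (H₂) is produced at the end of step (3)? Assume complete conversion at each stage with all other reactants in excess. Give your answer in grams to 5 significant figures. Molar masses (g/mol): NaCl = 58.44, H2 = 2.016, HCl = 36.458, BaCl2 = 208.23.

1.3888 g

n(BaCl2) = 143.45 / 208.23 = 0.688902 mol.
Reaction (1): BaCl2→NaCl ratio 1:2 ⇒ n(NaCl) = 1.37780 mol.
Reaction (2): NaCl→HCl ratio 2:2 ⇒ n(HCl) = 1.37780 mol.
Reaction (3): HCl→H2 ratio 2:1 ⇒ n(H2) = 0.688902 mol.
Mass of H2 = 0.688902 × 2.016 = 1.38883 g.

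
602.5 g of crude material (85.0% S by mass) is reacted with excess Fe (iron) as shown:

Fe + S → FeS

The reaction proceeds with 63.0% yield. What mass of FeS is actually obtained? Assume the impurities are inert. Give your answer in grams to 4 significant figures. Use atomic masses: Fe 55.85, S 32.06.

Pure S available = 602.5 g × 0.850 = 512.12 g.
M(S) = 32.06 g/mol.
M(FeS) = 55.85 + 32.06 = 87.91 g/mol.
n(S) = 512.12 g / 32.06 g/mol = 15.974 mol.
From the equation the S:FeS mole ratio is 1:1, so n(FeS) = 15.974 × 1/1 = 15.974 mol.
Mass of FeS = 15.974 mol × 87.91 g/mol = 1404.3 g.
Actual mass collected = 1404.3 g × 0.630 = 884.69 g.

884.7 g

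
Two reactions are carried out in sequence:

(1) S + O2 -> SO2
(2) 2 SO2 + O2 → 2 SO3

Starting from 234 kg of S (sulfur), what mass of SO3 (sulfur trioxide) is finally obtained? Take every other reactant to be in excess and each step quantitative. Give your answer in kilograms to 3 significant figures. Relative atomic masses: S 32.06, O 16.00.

M(S) = 32.06 g/mol.
M(SO3) = 32.06 + 3(16.00) = 80.06 g/mol.
234 kg = 234000 g.
n(S) = 234000 / 32.06 = 7299 mol.
Step 1 gives a 1:1 ratio of S to SO2, so n(SO2) = 7299 mol.
In step 2 the SO2:SO3 ratio is 2:2, so n(SO3) = 7299 mol.
Mass of SO3 = 7299 × 80.06 = 584300 g = 584 kg.

584 kg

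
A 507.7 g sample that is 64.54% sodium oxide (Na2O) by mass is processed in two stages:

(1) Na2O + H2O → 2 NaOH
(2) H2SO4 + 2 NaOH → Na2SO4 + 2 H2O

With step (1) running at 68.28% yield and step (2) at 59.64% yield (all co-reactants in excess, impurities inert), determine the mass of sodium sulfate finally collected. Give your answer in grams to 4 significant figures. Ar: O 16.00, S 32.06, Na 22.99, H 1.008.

305.8 g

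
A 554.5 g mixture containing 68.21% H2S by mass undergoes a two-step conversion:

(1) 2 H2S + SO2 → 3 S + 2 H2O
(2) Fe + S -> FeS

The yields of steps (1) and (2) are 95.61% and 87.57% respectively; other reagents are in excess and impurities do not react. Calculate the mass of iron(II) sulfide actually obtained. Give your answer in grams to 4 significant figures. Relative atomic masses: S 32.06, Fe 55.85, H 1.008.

1225 g

Pure H2S = 554.5 × 0.6821 = 378.22 g.
M(H2S) = 2(1.008) + 32.06 = 34.076 g/mol.
M(FeS) = 55.85 + 32.06 = 87.91 g/mol.
n(H2S) = 378.22 / 34.076 = 11.099 mol.
Step 1 (H2S:S = 2:3): theoretical n(S) = 16.649 mol; at 95.61% yield, n(S) = 15.918 mol.
Step 2 (S:FeS = 1:1): theoretical n(FeS) = 15.918 mol, so theoretical mass = 15.918 × 87.91 = 1399.4 g.
At 87.57% yield, actual mass of FeS = 1399.4 × 0.8757 = 1225.4 g.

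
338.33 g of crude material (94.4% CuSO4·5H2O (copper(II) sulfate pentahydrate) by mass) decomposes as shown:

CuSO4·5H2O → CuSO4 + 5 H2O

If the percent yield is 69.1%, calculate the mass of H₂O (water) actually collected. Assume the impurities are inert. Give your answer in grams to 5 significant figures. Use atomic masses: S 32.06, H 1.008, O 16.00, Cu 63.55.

79.619 g

Pure CuSO4·5H2O available = 338.33 g × 0.944 = 319.384 g.
M(CuSO4·5H2O) = 63.55 + 32.06 + 9(16.00) + 10(1.008) = 249.69 g/mol.
M(H2O) = 2(1.008) + 16.00 = 18.016 g/mol.
n(CuSO4·5H2O) = 319.384 g / 249.69 g/mol = 1.27912 mol.
From the equation the CuSO4·5H2O:H2O mole ratio is 1:5, so n(H2O) = 1.27912 × 5/1 = 6.39560 mol.
Mass of H2O = 6.39560 mol × 18.016 g/mol = 115.223 g.
Actual mass collected = 115.223 g × 0.691 = 79.6192 g.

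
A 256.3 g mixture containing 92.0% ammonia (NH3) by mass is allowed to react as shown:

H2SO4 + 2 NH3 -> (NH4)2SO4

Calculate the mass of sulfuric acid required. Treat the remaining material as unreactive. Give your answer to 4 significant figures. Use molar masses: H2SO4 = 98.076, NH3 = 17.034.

678.8 g

Mass of pure NH3 = 256.3 g × 0.920 = 235.80 g.
n(NH3) = 235.80 g / 17.034 g/mol = 13.843 mol.
From the equation the NH3:H2SO4 mole ratio is 2:1, so n(H2SO4) = 13.843 × 1/2 = 6.9213 mol.
Mass of H2SO4 = 6.9213 mol × 98.076 g/mol = 678.82 g.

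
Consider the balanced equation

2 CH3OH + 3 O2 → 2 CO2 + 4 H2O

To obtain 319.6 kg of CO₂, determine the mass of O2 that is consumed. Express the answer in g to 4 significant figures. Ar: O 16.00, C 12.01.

M(CO2) = 12.01 + 2(16.00) = 44.01 g/mol.
M(O2) = 2(16.00) = 32.00 g/mol.
Convert: 319.6 kg = 319600 g.
n(CO2) = 319600 g / 44.01 g/mol = 7262.0 mol.
From the equation the CO2:O2 mole ratio is 2:3, so n(O2) = 7262.0 × 3/2 = 10893 mol.
Mass of O2 = 10893 mol × 32.00 g/mol = 348580 g.

348600 g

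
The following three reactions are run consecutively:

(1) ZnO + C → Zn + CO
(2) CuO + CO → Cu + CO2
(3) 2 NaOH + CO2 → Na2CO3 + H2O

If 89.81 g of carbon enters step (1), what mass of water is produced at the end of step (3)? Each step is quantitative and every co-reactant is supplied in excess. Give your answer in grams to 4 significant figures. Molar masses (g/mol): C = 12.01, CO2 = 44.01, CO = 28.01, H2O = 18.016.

n(C) = 89.81 / 12.01 = 7.4779 mol.
Reaction (1): C→CO ratio 1:1 ⇒ n(CO) = 7.4779 mol.
Reaction (2): CO→CO2 ratio 1:1 ⇒ n(CO2) = 7.4779 mol.
Reaction (3): CO2→H2O ratio 1:1 ⇒ n(H2O) = 7.4779 mol.
Mass of H2O = 7.4779 × 18.016 = 134.72 g.

134.7 g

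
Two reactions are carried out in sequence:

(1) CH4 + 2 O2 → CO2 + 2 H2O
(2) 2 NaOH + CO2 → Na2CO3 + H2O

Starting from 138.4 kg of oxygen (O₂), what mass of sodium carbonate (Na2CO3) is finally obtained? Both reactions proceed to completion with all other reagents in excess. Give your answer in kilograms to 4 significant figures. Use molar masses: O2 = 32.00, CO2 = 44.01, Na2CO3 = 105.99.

229.2 kg

138.4 kg = 138400 g.
n(O2) = 138400 / 32.00 = 4325.0 mol.
Step 1 gives a 2:1 ratio of O2 to CO2, so n(CO2) = 2162.5 mol.
In step 2 the CO2:Na2CO3 ratio is 1:1, so n(Na2CO3) = 2162.5 mol.
Mass of Na2CO3 = 2162.5 × 105.99 = 229200 g = 229.2 kg.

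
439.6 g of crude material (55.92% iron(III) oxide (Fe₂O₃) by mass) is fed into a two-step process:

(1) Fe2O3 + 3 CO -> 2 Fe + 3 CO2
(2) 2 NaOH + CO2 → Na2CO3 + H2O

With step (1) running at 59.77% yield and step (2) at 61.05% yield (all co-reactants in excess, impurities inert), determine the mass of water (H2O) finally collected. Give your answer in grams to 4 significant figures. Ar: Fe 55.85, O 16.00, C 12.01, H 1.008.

Pure Fe2O3 = 439.6 × 0.5592 = 245.82 g.
M(Fe2O3) = 2(55.85) + 3(16.00) = 159.70 g/mol.
M(H2O) = 2(1.008) + 16.00 = 18.016 g/mol.
n(Fe2O3) = 245.82 / 159.70 = 1.5393 mol.
Step 1 (Fe2O3:CO2 = 1:3): theoretical n(CO2) = 4.6179 mol; at 59.77% yield, n(CO2) = 2.7601 mol.
Step 2 (CO2:H2O = 1:1): theoretical n(H2O) = 2.7601 mol, so theoretical mass = 2.7601 × 18.016 = 49.726 g.
At 61.05% yield, actual mass of H2O = 49.726 × 0.6105 = 30.358 g.

30.36 g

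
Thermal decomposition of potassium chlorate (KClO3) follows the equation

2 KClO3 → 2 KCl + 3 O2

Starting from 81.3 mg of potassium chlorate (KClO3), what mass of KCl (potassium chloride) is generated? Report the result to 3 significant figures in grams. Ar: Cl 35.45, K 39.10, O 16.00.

0.0495 g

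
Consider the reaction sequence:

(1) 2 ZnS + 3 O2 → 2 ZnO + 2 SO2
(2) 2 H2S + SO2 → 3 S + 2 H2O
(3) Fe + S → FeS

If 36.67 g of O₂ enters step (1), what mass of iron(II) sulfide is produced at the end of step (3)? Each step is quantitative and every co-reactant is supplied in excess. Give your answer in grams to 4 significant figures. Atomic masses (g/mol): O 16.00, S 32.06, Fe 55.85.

201.5 g

M(O2) = 2(16.00) = 32.00 g/mol.
M(FeS) = 55.85 + 32.06 = 87.91 g/mol.
n(O2) = 36.67 / 32.00 = 1.1459 mol.
Reaction (1): O2→SO2 ratio 3:2 ⇒ n(SO2) = 0.76396 mol.
Reaction (2): SO2→S ratio 1:3 ⇒ n(S) = 2.2919 mol.
Reaction (3): S→FeS ratio 1:1 ⇒ n(FeS) = 2.2919 mol.
Mass of FeS = 2.2919 × 87.91 = 201.48 g.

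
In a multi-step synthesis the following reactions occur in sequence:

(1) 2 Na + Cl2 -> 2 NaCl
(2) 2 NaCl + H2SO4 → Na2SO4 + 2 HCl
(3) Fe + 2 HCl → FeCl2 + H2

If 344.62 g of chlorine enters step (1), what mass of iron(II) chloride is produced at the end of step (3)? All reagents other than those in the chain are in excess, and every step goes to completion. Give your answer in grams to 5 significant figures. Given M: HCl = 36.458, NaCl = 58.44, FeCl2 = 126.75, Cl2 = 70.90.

616.09 g

n(Cl2) = 344.62 / 70.90 = 4.86065 mol.
Reaction (1): Cl2→NaCl ratio 1:2 ⇒ n(NaCl) = 9.72130 mol.
Reaction (2): NaCl→HCl ratio 2:2 ⇒ n(HCl) = 9.72130 mol.
Reaction (3): HCl→FeCl2 ratio 2:1 ⇒ n(FeCl2) = 4.86065 mol.
Mass of FeCl2 = 4.86065 × 126.75 = 616.087 g.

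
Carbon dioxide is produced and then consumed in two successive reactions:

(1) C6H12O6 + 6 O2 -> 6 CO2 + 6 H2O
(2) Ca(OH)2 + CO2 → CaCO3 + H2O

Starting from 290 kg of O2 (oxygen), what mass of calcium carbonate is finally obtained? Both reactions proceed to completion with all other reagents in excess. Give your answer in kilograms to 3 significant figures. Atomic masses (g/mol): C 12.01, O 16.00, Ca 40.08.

M(O2) = 2(16.00) = 32.00 g/mol.
M(CaCO3) = 40.08 + 12.01 + 3(16.00) = 100.09 g/mol.
290 kg = 290000 g.
n(O2) = 290000 / 32.00 = 9062 mol.
Step 1 gives a 6:6 ratio of O2 to CO2, so n(CO2) = 9062 mol.
In step 2 the CO2:CaCO3 ratio is 1:1, so n(CaCO3) = 9062 mol.
Mass of CaCO3 = 9062 × 100.09 = 907100 g = 907 kg.

907 kg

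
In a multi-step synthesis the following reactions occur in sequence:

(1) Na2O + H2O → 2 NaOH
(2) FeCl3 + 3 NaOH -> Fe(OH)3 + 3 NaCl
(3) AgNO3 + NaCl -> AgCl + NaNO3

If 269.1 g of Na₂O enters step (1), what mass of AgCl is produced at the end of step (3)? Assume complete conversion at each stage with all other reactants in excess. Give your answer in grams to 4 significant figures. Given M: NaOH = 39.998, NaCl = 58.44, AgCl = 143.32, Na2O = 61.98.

1245 g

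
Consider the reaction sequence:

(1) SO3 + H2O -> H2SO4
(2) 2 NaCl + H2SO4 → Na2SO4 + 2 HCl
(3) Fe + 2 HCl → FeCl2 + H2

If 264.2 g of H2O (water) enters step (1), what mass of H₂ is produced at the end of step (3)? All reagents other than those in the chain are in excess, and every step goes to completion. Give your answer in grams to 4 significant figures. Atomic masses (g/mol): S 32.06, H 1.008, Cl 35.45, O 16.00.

M(H2O) = 2(1.008) + 16.00 = 18.016 g/mol.
M(H2) = 2(1.008) = 2.016 g/mol.
n(H2O) = 264.2 / 18.016 = 14.665 mol.
Reaction (1): H2O→H2SO4 ratio 1:1 ⇒ n(H2SO4) = 14.665 mol.
Reaction (2): H2SO4→HCl ratio 1:2 ⇒ n(HCl) = 29.329 mol.
Reaction (3): HCl→H2 ratio 2:1 ⇒ n(H2) = 14.665 mol.
Mass of H2 = 14.665 × 2.016 = 29.564 g.

29.56 g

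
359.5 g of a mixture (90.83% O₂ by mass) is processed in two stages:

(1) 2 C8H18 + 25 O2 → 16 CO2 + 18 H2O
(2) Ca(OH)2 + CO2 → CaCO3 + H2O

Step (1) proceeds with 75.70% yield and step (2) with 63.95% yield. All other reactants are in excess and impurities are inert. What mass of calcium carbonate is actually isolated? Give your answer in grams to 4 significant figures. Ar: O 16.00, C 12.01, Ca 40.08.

Pure O2 = 359.5 × 0.9083 = 326.53 g.
M(O2) = 2(16.00) = 32.00 g/mol.
M(CaCO3) = 40.08 + 12.01 + 3(16.00) = 100.09 g/mol.
n(O2) = 326.53 / 32.00 = 10.204 mol.
Step 1 (O2:CO2 = 25:16): theoretical n(CO2) = 6.5307 mol; at 75.70% yield, n(CO2) = 4.9437 mol.
Step 2 (CO2:CaCO3 = 1:1): theoretical n(CaCO3) = 4.9437 mol, so theoretical mass = 4.9437 × 100.09 = 494.82 g.
At 63.95% yield, actual mass of CaCO3 = 494.82 × 0.6395 = 316.44 g.

316.4 g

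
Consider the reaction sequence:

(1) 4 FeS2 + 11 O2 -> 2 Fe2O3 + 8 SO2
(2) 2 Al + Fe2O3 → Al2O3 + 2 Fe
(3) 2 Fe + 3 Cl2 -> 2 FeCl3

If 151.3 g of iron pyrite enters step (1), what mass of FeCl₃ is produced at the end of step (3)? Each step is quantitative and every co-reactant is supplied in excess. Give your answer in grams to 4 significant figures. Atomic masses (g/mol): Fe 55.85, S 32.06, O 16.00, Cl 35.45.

204.6 g

M(FeS2) = 55.85 + 2(32.06) = 119.97 g/mol.
M(FeCl3) = 55.85 + 3(35.45) = 162.20 g/mol.
n(FeS2) = 151.3 / 119.97 = 1.2611 mol.
Reaction (1): FeS2→Fe2O3 ratio 4:2 ⇒ n(Fe2O3) = 0.63057 mol.
Reaction (2): Fe2O3→Fe ratio 1:2 ⇒ n(Fe) = 1.2611 mol.
Reaction (3): Fe→FeCl3 ratio 2:2 ⇒ n(FeCl3) = 1.2611 mol.
Mass of FeCl3 = 1.2611 × 162.20 = 204.56 g.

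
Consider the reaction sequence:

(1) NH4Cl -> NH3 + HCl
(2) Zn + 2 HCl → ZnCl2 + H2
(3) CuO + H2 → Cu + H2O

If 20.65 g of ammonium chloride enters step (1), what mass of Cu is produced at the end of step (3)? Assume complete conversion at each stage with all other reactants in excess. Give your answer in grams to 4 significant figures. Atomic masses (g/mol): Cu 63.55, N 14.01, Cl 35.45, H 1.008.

M(NH4Cl) = 14.01 + 4(1.008) + 35.45 = 53.492 g/mol.
M(Cu) = 63.55 g/mol.
n(NH4Cl) = 20.65 / 53.492 = 0.38604 mol.
Reaction (1): NH4Cl→HCl ratio 1:1 ⇒ n(HCl) = 0.38604 mol.
Reaction (2): HCl→H2 ratio 2:1 ⇒ n(H2) = 0.19302 mol.
Reaction (3): H2→Cu ratio 1:1 ⇒ n(Cu) = 0.19302 mol.
Mass of Cu = 0.19302 × 63.55 = 12.266 g.

12.27 g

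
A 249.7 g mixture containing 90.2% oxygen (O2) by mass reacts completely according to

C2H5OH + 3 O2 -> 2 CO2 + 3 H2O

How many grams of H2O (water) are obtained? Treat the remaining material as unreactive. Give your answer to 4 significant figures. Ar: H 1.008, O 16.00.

Mass of pure O2 = 249.7 g × 0.902 = 225.23 g.
M(O2) = 2(16.00) = 32.00 g/mol.
M(H2O) = 2(1.008) + 16.00 = 18.016 g/mol.
n(O2) = 225.23 g / 32.00 g/mol = 7.0384 mol.
From the equation the O2:H2O mole ratio is 3:3, so n(H2O) = 7.0384 × 3/3 = 7.0384 mol.
Mass of H2O = 7.0384 mol × 18.016 g/mol = 126.80 g.

126.8 g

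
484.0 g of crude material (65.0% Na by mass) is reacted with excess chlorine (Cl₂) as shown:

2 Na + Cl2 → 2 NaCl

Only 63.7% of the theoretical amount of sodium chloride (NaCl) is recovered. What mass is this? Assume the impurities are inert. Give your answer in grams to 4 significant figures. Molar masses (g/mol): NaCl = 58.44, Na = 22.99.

509.4 g

Pure Na available = 484.0 g × 0.650 = 314.60 g.
n(Na) = 314.60 g / 22.99 g/mol = 13.684 mol.
From the equation the Na:NaCl mole ratio is 2:2, so n(NaCl) = 13.684 × 2/2 = 13.684 mol.
Mass of NaCl = 13.684 mol × 58.44 g/mol = 799.71 g.
Actual mass collected = 799.71 g × 0.637 = 509.41 g.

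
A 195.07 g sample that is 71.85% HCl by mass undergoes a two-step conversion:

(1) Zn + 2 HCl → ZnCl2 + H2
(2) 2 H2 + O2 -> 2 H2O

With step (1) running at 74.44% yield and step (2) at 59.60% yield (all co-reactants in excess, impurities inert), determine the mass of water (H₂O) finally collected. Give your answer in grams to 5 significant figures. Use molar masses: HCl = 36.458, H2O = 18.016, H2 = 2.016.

Pure HCl = 195.07 × 0.7185 = 140.158 g.
n(HCl) = 140.158 / 36.458 = 3.84436 mol.
Step 1 (HCl:H2 = 2:1): theoretical n(H2) = 1.92218 mol; at 74.44% yield, n(H2) = 1.43087 mol.
Step 2 (H2:H2O = 2:2): theoretical n(H2O) = 1.43087 mol, so theoretical mass = 1.43087 × 18.016 = 25.7786 g.
At 59.60% yield, actual mass of H2O = 25.7786 × 0.5960 = 15.3640 g.

15.364 g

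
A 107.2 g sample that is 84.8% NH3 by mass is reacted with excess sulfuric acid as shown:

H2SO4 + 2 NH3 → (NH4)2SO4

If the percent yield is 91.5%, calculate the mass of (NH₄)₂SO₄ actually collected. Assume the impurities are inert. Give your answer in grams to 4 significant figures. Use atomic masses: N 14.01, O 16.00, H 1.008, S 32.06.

322.6 g

Pure NH3 available = 107.2 g × 0.848 = 90.906 g.
M(NH3) = 14.01 + 3(1.008) = 17.034 g/mol.
M((NH4)2SO4) = 2(14.01) + 8(1.008) + 32.06 + 4(16.00) = 132.144 g/mol.
n(NH3) = 90.906 g / 17.034 g/mol = 5.3367 mol.
From the equation the NH3:(NH4)2SO4 mole ratio is 2:1, so n((NH4)2SO4) = 5.3367 × 1/2 = 2.6684 mol.
Mass of (NH4)2SO4 = 2.6684 mol × 132.144 g/mol = 352.61 g.
Actual mass collected = 352.61 g × 0.915 = 322.64 g.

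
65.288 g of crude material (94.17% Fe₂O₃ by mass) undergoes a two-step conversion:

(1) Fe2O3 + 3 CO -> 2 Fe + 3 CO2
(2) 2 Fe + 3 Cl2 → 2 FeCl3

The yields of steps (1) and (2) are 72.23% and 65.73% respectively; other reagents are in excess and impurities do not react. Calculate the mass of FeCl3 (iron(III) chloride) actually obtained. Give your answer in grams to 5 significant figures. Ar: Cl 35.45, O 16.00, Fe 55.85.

Pure Fe2O3 = 65.288 × 0.9417 = 61.4817 g.
M(Fe2O3) = 2(55.85) + 3(16.00) = 159.70 g/mol.
M(FeCl3) = 55.85 + 3(35.45) = 162.20 g/mol.
n(Fe2O3) = 61.4817 / 159.70 = 0.384983 mol.
Step 1 (Fe2O3:Fe = 1:2): theoretical n(Fe) = 0.769965 mol; at 72.23% yield, n(Fe) = 0.556146 mol.
Step 2 (Fe:FeCl3 = 2:2): theoretical n(FeCl3) = 0.556146 mol, so theoretical mass = 0.556146 × 162.20 = 90.2068 g.
At 65.73% yield, actual mass of FeCl3 = 90.2068 × 0.6573 = 59.2930 g.

59.293 g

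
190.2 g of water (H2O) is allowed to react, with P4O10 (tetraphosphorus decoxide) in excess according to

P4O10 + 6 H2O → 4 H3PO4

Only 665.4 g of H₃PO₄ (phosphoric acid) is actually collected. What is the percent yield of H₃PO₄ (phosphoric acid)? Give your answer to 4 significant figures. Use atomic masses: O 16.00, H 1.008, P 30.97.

M(H2O) = 2(1.008) + 16.00 = 18.016 g/mol.
M(H3PO4) = 3(1.008) + 30.97 + 4(16.00) = 97.994 g/mol.
n(H2O) = 190.20 g / 18.016 g/mol = 10.557 mol.
From the equation the H2O:H3PO4 mole ratio is 6:4, so n(H3PO4) = 10.557 × 4/6 = 7.0382 mol.
Mass of H3PO4 = 7.0382 mol × 97.994 g/mol = 689.70 g.
This is the theoretical yield. Percent yield = 665.4 g / 689.70 g × 100% = 96.477%.

96.48 %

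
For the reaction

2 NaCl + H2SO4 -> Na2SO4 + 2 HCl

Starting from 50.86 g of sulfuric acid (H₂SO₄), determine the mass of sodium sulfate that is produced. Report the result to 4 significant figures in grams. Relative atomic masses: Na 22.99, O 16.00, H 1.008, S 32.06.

73.66 g

M(H2SO4) = 2(1.008) + 32.06 + 4(16.00) = 98.076 g/mol.
M(Na2SO4) = 2(22.99) + 32.06 + 4(16.00) = 142.04 g/mol.
n(H2SO4) = 50.860 g / 98.076 g/mol = 0.51858 mol.
From the equation the H2SO4:Na2SO4 mole ratio is 1:1, so n(Na2SO4) = 0.51858 × 1/1 = 0.51858 mol.
Mass of Na2SO4 = 0.51858 mol × 142.04 g/mol = 73.659 g.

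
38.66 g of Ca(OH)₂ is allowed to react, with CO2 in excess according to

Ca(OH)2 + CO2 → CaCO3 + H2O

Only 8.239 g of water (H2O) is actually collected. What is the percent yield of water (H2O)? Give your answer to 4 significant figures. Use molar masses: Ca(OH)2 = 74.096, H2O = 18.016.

n(Ca(OH)2) = 38.660 g / 74.096 g/mol = 0.52176 mol.
From the equation the Ca(OH)2:H2O mole ratio is 1:1, so n(H2O) = 0.52176 × 1/1 = 0.52176 mol.
Mass of H2O = 0.52176 mol × 18.016 g/mol = 9.3999 g.
This is the theoretical yield. Percent yield = 8.239 g / 9.3999 g × 100% = 87.649%.

87.65 %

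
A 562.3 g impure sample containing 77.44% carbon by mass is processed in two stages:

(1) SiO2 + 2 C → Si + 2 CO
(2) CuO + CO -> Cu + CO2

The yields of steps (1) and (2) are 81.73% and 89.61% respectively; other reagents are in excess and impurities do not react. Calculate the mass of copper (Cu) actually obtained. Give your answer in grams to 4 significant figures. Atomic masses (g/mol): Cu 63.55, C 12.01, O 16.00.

Pure C = 562.3 × 0.7744 = 435.45 g.
M(C) = 12.01 g/mol.
M(Cu) = 63.55 g/mol.
n(C) = 435.45 / 12.01 = 36.257 mol.
Step 1 (C:CO = 2:2): theoretical n(CO) = 36.257 mol; at 81.73% yield, n(CO) = 29.633 mol.
Step 2 (CO:Cu = 1:1): theoretical n(Cu) = 29.633 mol, so theoretical mass = 29.633 × 63.55 = 1883.2 g.
At 89.61% yield, actual mass of Cu = 1883.2 × 0.8961 = 1687.5 g.

1688 g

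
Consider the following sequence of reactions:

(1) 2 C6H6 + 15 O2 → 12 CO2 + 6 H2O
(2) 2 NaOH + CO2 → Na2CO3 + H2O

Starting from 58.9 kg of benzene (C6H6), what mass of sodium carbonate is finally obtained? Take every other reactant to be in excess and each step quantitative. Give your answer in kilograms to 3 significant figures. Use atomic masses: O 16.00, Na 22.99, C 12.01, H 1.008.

480 kg

M(C6H6) = 6(12.01) + 6(1.008) = 78.108 g/mol.
M(Na2CO3) = 2(22.99) + 12.01 + 3(16.00) = 105.99 g/mol.
58.9 kg = 58900 g.
n(C6H6) = 58900 / 78.108 = 754.1 mol.
Step 1 gives a 2:12 ratio of C6H6 to CO2, so n(CO2) = 4525 mol.
In step 2 the CO2:Na2CO3 ratio is 1:1, so n(Na2CO3) = 4525 mol.
Mass of Na2CO3 = 4525 × 105.99 = 479600 g = 480 kg.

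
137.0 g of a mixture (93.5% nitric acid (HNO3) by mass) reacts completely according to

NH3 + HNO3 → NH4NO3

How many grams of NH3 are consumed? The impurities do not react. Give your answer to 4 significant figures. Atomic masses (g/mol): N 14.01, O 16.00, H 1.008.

Mass of pure HNO3 = 137.0 g × 0.935 = 128.09 g.
M(HNO3) = 1.008 + 14.01 + 3(16.00) = 63.018 g/mol.
M(NH3) = 14.01 + 3(1.008) = 17.034 g/mol.
n(HNO3) = 128.09 g / 63.018 g/mol = 2.0327 mol.
From the equation the HNO3:NH3 mole ratio is 1:1, so n(NH3) = 2.0327 × 1/1 = 2.0327 mol.
Mass of NH3 = 2.0327 mol × 17.034 g/mol = 34.625 g.

34.62 g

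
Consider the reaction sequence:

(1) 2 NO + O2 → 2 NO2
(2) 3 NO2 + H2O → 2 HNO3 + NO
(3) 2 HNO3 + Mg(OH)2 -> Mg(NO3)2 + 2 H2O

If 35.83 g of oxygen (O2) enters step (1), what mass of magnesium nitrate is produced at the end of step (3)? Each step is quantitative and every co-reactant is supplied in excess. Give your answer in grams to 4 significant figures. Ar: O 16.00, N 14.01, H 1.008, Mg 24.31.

M(O2) = 2(16.00) = 32.00 g/mol.
M(Mg(NO3)2) = 24.31 + 2(14.01) + 6(16.00) = 148.33 g/mol.
n(O2) = 35.83 / 32.00 = 1.1197 mol.
Reaction (1): O2→NO2 ratio 1:2 ⇒ n(NO2) = 2.2394 mol.
Reaction (2): NO2→HNO3 ratio 3:2 ⇒ n(HNO3) = 1.4929 mol.
Reaction (3): HNO3→Mg(NO3)2 ratio 2:1 ⇒ n(Mg(NO3)2) = 0.74646 mol.
Mass of Mg(NO3)2 = 0.74646 × 148.33 = 110.72 g.

110.7 g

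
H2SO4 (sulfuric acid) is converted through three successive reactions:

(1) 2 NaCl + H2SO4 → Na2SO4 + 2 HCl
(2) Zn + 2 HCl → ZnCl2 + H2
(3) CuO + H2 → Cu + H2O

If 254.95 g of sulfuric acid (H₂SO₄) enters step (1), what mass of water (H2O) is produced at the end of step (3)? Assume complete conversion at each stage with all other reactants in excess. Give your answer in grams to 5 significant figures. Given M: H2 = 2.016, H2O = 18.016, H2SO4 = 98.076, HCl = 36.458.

n(H2SO4) = 254.95 / 98.076 = 2.59951 mol.
Reaction (1): H2SO4→HCl ratio 1:2 ⇒ n(HCl) = 5.19903 mol.
Reaction (2): HCl→H2 ratio 2:1 ⇒ n(H2) = 2.59951 mol.
Reaction (3): H2→H2O ratio 1:1 ⇒ n(H2O) = 2.59951 mol.
Mass of H2O = 2.59951 × 18.016 = 46.8329 g.

46.833 g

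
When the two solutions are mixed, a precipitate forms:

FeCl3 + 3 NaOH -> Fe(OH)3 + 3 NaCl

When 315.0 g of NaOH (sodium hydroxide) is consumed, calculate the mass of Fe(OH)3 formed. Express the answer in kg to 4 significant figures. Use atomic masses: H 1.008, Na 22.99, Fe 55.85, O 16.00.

0.2806 kg

M(NaOH) = 22.99 + 16.00 + 1.008 = 39.998 g/mol.
M(Fe(OH)3) = 55.85 + 3(16.00) + 3(1.008) = 106.874 g/mol.
n(NaOH) = 315.00 g / 39.998 g/mol = 7.8754 mol.
From the equation the NaOH:Fe(OH)3 mole ratio is 3:1, so n(Fe(OH)3) = 7.8754 × 1/3 = 2.6251 mol.
Mass of Fe(OH)3 = 2.6251 mol × 106.874 g/mol = 280.56 g.
Converting to kg: 280.56 g = 0.2806 kg.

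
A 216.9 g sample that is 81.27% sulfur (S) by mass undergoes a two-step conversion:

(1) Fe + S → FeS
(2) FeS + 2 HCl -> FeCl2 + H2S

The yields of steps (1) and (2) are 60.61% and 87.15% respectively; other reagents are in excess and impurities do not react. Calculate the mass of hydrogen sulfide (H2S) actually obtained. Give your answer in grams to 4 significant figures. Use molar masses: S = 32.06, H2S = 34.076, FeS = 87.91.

98.97 g

Pure S = 216.9 × 0.8127 = 176.27 g.
n(S) = 176.27 / 32.06 = 5.4983 mol.
Step 1 (S:FeS = 1:1): theoretical n(FeS) = 5.4983 mol; at 60.61% yield, n(FeS) = 3.3325 mol.
Step 2 (FeS:H2S = 1:1): theoretical n(H2S) = 3.3325 mol, so theoretical mass = 3.3325 × 34.076 = 113.56 g.
At 87.15% yield, actual mass of H2S = 113.56 × 0.8715 = 98.966 g.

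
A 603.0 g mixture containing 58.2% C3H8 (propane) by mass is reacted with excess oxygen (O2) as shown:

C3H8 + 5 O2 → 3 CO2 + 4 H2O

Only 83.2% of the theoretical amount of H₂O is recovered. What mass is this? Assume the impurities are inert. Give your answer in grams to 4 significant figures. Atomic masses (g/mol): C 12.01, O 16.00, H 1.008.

477.2 g

Pure C3H8 available = 603.0 g × 0.582 = 350.95 g.
M(C3H8) = 3(12.01) + 8(1.008) = 44.094 g/mol.
M(H2O) = 2(1.008) + 16.00 = 18.016 g/mol.
n(C3H8) = 350.95 g / 44.094 g/mol = 7.9590 mol.
From the equation the C3H8:H2O mole ratio is 1:4, so n(H2O) = 7.9590 × 4/1 = 31.836 mol.
Mass of H2O = 31.836 mol × 18.016 g/mol = 573.56 g.
Actual mass collected = 573.56 g × 0.832 = 477.20 g.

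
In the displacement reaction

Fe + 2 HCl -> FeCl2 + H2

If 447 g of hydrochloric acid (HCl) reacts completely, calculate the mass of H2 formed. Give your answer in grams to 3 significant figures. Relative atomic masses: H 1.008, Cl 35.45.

12.4 g

M(HCl) = 1.008 + 35.45 = 36.458 g/mol.
M(H2) = 2(1.008) = 2.016 g/mol.
n(HCl) = 447.0 g / 36.458 g/mol = 12.26 mol.
From the equation the HCl:H2 mole ratio is 2:1, so n(H2) = 12.26 × 1/2 = 6.130 mol.
Mass of H2 = 6.130 mol × 2.016 g/mol = 12.36 g.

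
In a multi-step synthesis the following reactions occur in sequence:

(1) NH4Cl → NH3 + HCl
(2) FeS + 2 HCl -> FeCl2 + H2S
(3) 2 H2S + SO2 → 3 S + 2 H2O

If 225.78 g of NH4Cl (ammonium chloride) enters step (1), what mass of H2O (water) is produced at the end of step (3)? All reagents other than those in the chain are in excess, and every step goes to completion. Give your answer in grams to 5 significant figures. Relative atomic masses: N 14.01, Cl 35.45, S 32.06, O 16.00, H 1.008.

M(NH4Cl) = 14.01 + 4(1.008) + 35.45 = 53.492 g/mol.
M(H2O) = 2(1.008) + 16.00 = 18.016 g/mol.
n(NH4Cl) = 225.78 / 53.492 = 4.22082 mol.
Reaction (1): NH4Cl→HCl ratio 1:1 ⇒ n(HCl) = 4.22082 mol.
Reaction (2): HCl→H2S ratio 2:1 ⇒ n(H2S) = 2.11041 mol.
Reaction (3): H2S→H2O ratio 2:2 ⇒ n(H2O) = 2.11041 mol.
Mass of H2O = 2.11041 × 18.016 = 38.0211 g.

38.021 g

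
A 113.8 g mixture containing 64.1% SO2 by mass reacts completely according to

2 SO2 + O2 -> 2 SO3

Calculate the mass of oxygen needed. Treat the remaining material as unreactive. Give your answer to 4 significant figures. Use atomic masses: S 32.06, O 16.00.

18.22 g

Mass of pure SO2 = 113.8 g × 0.641 = 72.946 g.
M(SO2) = 32.06 + 2(16.00) = 64.06 g/mol.
M(O2) = 2(16.00) = 32.00 g/mol.
n(SO2) = 72.946 g / 64.06 g/mol = 1.1387 mol.
From the equation the SO2:O2 mole ratio is 2:1, so n(O2) = 1.1387 × 1/2 = 0.56936 mol.
Mass of O2 = 0.56936 mol × 32.00 g/mol = 18.219 g.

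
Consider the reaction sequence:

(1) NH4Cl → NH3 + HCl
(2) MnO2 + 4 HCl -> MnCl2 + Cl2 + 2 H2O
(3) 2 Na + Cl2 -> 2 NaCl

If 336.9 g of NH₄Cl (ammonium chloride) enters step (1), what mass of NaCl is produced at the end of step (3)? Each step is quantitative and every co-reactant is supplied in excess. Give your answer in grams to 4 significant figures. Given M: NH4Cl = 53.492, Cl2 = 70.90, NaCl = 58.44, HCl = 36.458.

n(NH4Cl) = 336.9 / 53.492 = 6.2981 mol.
Reaction (1): NH4Cl→HCl ratio 1:1 ⇒ n(HCl) = 6.2981 mol.
Reaction (2): HCl→Cl2 ratio 4:1 ⇒ n(Cl2) = 1.5745 mol.
Reaction (3): Cl2→NaCl ratio 1:2 ⇒ n(NaCl) = 3.1491 mol.
Mass of NaCl = 3.1491 × 58.44 = 184.03 g.

184.0 g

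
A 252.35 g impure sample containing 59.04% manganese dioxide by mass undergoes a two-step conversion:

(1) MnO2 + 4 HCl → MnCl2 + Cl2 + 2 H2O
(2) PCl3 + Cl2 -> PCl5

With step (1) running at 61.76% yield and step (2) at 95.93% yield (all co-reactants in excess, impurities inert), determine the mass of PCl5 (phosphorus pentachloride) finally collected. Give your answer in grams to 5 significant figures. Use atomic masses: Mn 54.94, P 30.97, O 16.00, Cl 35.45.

Pure MnO2 = 252.35 × 0.5904 = 148.987 g.
M(MnO2) = 54.94 + 2(16.00) = 86.94 g/mol.
M(PCl5) = 30.97 + 5(35.45) = 208.22 g/mol.
n(MnO2) = 148.987 / 86.94 = 1.71368 mol.
Step 1 (MnO2:Cl2 = 1:1): theoretical n(Cl2) = 1.71368 mol; at 61.76% yield, n(Cl2) = 1.05837 mol.
Step 2 (Cl2:PCl5 = 1:1): theoretical n(PCl5) = 1.05837 mol, so theoretical mass = 1.05837 × 208.22 = 220.374 g.
At 95.93% yield, actual mass of PCl5 = 220.374 × 0.9593 = 211.404 g.

211.40 g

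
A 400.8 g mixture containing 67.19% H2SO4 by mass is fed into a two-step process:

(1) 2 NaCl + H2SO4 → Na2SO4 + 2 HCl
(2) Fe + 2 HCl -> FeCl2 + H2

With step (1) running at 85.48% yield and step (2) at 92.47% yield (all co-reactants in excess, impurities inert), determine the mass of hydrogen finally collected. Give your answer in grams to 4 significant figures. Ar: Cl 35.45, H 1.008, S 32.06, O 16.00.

4.375 g

Pure H2SO4 = 400.8 × 0.6719 = 269.30 g.
M(H2SO4) = 2(1.008) + 32.06 + 4(16.00) = 98.076 g/mol.
M(H2) = 2(1.008) = 2.016 g/mol.
n(H2SO4) = 269.30 / 98.076 = 2.7458 mol.
Step 1 (H2SO4:HCl = 1:2): theoretical n(HCl) = 5.4916 mol; at 85.48% yield, n(HCl) = 4.6942 mol.
Step 2 (HCl:H2 = 2:1): theoretical n(H2) = 2.3471 mol, so theoretical mass = 2.3471 × 2.016 = 4.7318 g.
At 92.47% yield, actual mass of H2 = 4.7318 × 0.9247 = 4.3755 g.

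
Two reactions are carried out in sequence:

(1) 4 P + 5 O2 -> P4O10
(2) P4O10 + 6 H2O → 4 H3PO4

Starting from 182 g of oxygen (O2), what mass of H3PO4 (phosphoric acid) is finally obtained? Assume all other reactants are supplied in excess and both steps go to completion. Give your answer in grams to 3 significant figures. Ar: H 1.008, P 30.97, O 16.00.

446 g

M(O2) = 2(16.00) = 32.00 g/mol.
M(H3PO4) = 3(1.008) + 30.97 + 4(16.00) = 97.994 g/mol.
n(O2) = 182.0 / 32.00 = 5.688 mol.
Step 1 gives a 5:1 ratio of O2 to P4O10, so n(P4O10) = 1.137 mol.
In step 2 the P4O10:H3PO4 ratio is 1:4, so n(H3PO4) = 4.550 mol.
Mass of H3PO4 = 4.550 × 97.994 = 445.9 g.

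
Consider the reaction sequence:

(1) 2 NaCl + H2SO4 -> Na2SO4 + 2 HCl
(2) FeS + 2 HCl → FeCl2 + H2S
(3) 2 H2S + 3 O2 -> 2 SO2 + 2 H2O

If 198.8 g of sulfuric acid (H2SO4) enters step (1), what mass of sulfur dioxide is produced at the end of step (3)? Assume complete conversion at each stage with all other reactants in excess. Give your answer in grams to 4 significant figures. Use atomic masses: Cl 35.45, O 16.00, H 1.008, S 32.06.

M(H2SO4) = 2(1.008) + 32.06 + 4(16.00) = 98.076 g/mol.
M(SO2) = 32.06 + 2(16.00) = 64.06 g/mol.
n(H2SO4) = 198.8 / 98.076 = 2.0270 mol.
Reaction (1): H2SO4→HCl ratio 1:2 ⇒ n(HCl) = 4.0540 mol.
Reaction (2): HCl→H2S ratio 2:1 ⇒ n(H2S) = 2.0270 mol.
Reaction (3): H2S→SO2 ratio 2:2 ⇒ n(SO2) = 2.0270 mol.
Mass of SO2 = 2.0270 × 64.06 = 129.85 g.

129.8 g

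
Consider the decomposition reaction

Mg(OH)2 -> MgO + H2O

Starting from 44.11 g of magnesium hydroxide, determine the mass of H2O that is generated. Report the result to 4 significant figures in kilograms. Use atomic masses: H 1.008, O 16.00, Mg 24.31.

M(Mg(OH)2) = 24.31 + 2(16.00) + 2(1.008) = 58.326 g/mol.
M(H2O) = 2(1.008) + 16.00 = 18.016 g/mol.
n(Mg(OH)2) = 44.110 g / 58.326 g/mol = 0.75627 mol.
From the equation the Mg(OH)2:H2O mole ratio is 1:1, so n(H2O) = 0.75627 × 1/1 = 0.75627 mol.
Mass of H2O = 0.75627 mol × 18.016 g/mol = 13.625 g.
Converting to kg: 13.625 g = 0.01362 kg.

0.01362 kg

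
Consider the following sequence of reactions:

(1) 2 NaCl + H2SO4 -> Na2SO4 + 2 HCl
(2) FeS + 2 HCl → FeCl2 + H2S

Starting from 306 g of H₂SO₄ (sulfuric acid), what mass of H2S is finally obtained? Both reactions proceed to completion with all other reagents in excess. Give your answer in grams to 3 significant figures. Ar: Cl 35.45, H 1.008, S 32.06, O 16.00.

M(H2SO4) = 2(1.008) + 32.06 + 4(16.00) = 98.076 g/mol.
M(H2S) = 2(1.008) + 32.06 = 34.076 g/mol.
n(H2SO4) = 306.0 / 98.076 = 3.120 mol.
Step 1 gives a 1:2 ratio of H2SO4 to HCl, so n(HCl) = 6.240 mol.
In step 2 the HCl:H2S ratio is 2:1, so n(H2S) = 3.120 mol.
Mass of H2S = 3.120 × 34.076 = 106.3 g.

106 g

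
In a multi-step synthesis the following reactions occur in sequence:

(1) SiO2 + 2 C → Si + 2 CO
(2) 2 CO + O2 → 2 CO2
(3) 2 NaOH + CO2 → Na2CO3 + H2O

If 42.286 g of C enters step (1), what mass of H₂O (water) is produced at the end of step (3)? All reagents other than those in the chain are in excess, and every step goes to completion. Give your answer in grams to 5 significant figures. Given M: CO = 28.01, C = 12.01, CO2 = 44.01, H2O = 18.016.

63.433 g

n(C) = 42.286 / 12.01 = 3.52090 mol.
Reaction (1): C→CO ratio 2:2 ⇒ n(CO) = 3.52090 mol.
Reaction (2): CO→CO2 ratio 2:2 ⇒ n(CO2) = 3.52090 mol.
Reaction (3): CO2→H2O ratio 1:1 ⇒ n(H2O) = 3.52090 mol.
Mass of H2O = 3.52090 × 18.016 = 63.4325 g.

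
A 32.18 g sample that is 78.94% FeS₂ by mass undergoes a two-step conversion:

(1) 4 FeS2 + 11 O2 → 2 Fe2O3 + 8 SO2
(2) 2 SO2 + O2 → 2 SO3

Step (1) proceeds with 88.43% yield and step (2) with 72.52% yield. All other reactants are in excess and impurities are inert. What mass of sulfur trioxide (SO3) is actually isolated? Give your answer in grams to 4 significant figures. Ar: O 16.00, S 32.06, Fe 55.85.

Pure FeS2 = 32.18 × 0.7894 = 25.403 g.
M(FeS2) = 55.85 + 2(32.06) = 119.97 g/mol.
M(SO3) = 32.06 + 3(16.00) = 80.06 g/mol.
n(FeS2) = 25.403 / 119.97 = 0.21174 mol.
Step 1 (FeS2:SO2 = 4:8): theoretical n(SO2) = 0.42349 mol; at 88.43% yield, n(SO2) = 0.37449 mol.
Step 2 (SO2:SO3 = 2:2): theoretical n(SO3) = 0.37449 mol, so theoretical mass = 0.37449 × 80.06 = 29.982 g.
At 72.52% yield, actual mass of SO3 = 29.982 × 0.7252 = 21.743 g.

21.74 g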